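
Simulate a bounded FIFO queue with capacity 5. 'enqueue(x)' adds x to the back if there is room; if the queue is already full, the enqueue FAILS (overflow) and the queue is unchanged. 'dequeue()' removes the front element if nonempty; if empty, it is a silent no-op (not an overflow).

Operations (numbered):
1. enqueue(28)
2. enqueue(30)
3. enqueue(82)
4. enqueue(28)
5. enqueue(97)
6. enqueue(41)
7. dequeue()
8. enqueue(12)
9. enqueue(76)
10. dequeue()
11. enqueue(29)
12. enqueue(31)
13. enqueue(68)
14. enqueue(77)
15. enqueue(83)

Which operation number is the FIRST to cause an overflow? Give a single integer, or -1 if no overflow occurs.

Answer: 6

Derivation:
1. enqueue(28): size=1
2. enqueue(30): size=2
3. enqueue(82): size=3
4. enqueue(28): size=4
5. enqueue(97): size=5
6. enqueue(41): size=5=cap → OVERFLOW (fail)
7. dequeue(): size=4
8. enqueue(12): size=5
9. enqueue(76): size=5=cap → OVERFLOW (fail)
10. dequeue(): size=4
11. enqueue(29): size=5
12. enqueue(31): size=5=cap → OVERFLOW (fail)
13. enqueue(68): size=5=cap → OVERFLOW (fail)
14. enqueue(77): size=5=cap → OVERFLOW (fail)
15. enqueue(83): size=5=cap → OVERFLOW (fail)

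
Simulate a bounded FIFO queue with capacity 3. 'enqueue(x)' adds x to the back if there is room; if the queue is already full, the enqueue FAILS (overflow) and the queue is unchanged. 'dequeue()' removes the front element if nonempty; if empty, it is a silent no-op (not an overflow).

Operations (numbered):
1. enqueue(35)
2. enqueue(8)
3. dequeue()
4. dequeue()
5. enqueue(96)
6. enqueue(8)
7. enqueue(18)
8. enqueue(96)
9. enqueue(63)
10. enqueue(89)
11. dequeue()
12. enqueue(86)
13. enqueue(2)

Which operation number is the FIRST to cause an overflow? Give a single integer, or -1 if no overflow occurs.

Answer: 8

Derivation:
1. enqueue(35): size=1
2. enqueue(8): size=2
3. dequeue(): size=1
4. dequeue(): size=0
5. enqueue(96): size=1
6. enqueue(8): size=2
7. enqueue(18): size=3
8. enqueue(96): size=3=cap → OVERFLOW (fail)
9. enqueue(63): size=3=cap → OVERFLOW (fail)
10. enqueue(89): size=3=cap → OVERFLOW (fail)
11. dequeue(): size=2
12. enqueue(86): size=3
13. enqueue(2): size=3=cap → OVERFLOW (fail)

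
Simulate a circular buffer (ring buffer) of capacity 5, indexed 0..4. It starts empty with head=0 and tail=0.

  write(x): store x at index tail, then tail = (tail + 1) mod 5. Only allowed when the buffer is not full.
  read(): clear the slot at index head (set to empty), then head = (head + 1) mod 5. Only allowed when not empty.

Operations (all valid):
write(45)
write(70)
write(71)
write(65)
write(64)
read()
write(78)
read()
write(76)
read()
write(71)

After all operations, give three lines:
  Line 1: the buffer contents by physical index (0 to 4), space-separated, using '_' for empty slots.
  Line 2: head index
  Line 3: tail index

write(45): buf=[45 _ _ _ _], head=0, tail=1, size=1
write(70): buf=[45 70 _ _ _], head=0, tail=2, size=2
write(71): buf=[45 70 71 _ _], head=0, tail=3, size=3
write(65): buf=[45 70 71 65 _], head=0, tail=4, size=4
write(64): buf=[45 70 71 65 64], head=0, tail=0, size=5
read(): buf=[_ 70 71 65 64], head=1, tail=0, size=4
write(78): buf=[78 70 71 65 64], head=1, tail=1, size=5
read(): buf=[78 _ 71 65 64], head=2, tail=1, size=4
write(76): buf=[78 76 71 65 64], head=2, tail=2, size=5
read(): buf=[78 76 _ 65 64], head=3, tail=2, size=4
write(71): buf=[78 76 71 65 64], head=3, tail=3, size=5

Answer: 78 76 71 65 64
3
3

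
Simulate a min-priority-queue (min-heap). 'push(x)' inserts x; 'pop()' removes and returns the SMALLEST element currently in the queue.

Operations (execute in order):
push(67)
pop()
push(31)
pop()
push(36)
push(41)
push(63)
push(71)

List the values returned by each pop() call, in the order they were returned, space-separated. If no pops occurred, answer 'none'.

push(67): heap contents = [67]
pop() → 67: heap contents = []
push(31): heap contents = [31]
pop() → 31: heap contents = []
push(36): heap contents = [36]
push(41): heap contents = [36, 41]
push(63): heap contents = [36, 41, 63]
push(71): heap contents = [36, 41, 63, 71]

Answer: 67 31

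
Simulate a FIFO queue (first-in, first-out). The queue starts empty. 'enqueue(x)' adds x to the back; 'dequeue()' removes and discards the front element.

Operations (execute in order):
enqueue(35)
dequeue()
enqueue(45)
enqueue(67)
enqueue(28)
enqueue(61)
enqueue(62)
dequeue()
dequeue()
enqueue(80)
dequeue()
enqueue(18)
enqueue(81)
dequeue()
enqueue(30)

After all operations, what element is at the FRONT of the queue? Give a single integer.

enqueue(35): queue = [35]
dequeue(): queue = []
enqueue(45): queue = [45]
enqueue(67): queue = [45, 67]
enqueue(28): queue = [45, 67, 28]
enqueue(61): queue = [45, 67, 28, 61]
enqueue(62): queue = [45, 67, 28, 61, 62]
dequeue(): queue = [67, 28, 61, 62]
dequeue(): queue = [28, 61, 62]
enqueue(80): queue = [28, 61, 62, 80]
dequeue(): queue = [61, 62, 80]
enqueue(18): queue = [61, 62, 80, 18]
enqueue(81): queue = [61, 62, 80, 18, 81]
dequeue(): queue = [62, 80, 18, 81]
enqueue(30): queue = [62, 80, 18, 81, 30]

Answer: 62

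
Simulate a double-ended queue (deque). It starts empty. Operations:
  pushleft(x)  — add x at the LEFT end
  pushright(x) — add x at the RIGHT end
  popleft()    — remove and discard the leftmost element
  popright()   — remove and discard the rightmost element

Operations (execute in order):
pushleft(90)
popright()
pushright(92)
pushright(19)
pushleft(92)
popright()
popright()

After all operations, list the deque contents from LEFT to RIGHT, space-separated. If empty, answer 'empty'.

Answer: 92

Derivation:
pushleft(90): [90]
popright(): []
pushright(92): [92]
pushright(19): [92, 19]
pushleft(92): [92, 92, 19]
popright(): [92, 92]
popright(): [92]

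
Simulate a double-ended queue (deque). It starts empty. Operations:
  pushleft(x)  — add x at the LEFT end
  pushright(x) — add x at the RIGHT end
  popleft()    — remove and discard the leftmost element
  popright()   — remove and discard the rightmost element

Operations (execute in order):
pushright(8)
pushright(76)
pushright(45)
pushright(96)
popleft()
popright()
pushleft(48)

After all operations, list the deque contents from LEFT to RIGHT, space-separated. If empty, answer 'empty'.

Answer: 48 76 45

Derivation:
pushright(8): [8]
pushright(76): [8, 76]
pushright(45): [8, 76, 45]
pushright(96): [8, 76, 45, 96]
popleft(): [76, 45, 96]
popright(): [76, 45]
pushleft(48): [48, 76, 45]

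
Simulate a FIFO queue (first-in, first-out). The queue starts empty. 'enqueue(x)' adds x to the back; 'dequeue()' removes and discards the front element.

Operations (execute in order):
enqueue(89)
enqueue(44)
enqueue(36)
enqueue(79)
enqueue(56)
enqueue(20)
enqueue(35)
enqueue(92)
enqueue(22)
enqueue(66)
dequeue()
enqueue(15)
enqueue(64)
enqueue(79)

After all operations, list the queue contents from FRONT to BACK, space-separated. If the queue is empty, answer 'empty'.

Answer: 44 36 79 56 20 35 92 22 66 15 64 79

Derivation:
enqueue(89): [89]
enqueue(44): [89, 44]
enqueue(36): [89, 44, 36]
enqueue(79): [89, 44, 36, 79]
enqueue(56): [89, 44, 36, 79, 56]
enqueue(20): [89, 44, 36, 79, 56, 20]
enqueue(35): [89, 44, 36, 79, 56, 20, 35]
enqueue(92): [89, 44, 36, 79, 56, 20, 35, 92]
enqueue(22): [89, 44, 36, 79, 56, 20, 35, 92, 22]
enqueue(66): [89, 44, 36, 79, 56, 20, 35, 92, 22, 66]
dequeue(): [44, 36, 79, 56, 20, 35, 92, 22, 66]
enqueue(15): [44, 36, 79, 56, 20, 35, 92, 22, 66, 15]
enqueue(64): [44, 36, 79, 56, 20, 35, 92, 22, 66, 15, 64]
enqueue(79): [44, 36, 79, 56, 20, 35, 92, 22, 66, 15, 64, 79]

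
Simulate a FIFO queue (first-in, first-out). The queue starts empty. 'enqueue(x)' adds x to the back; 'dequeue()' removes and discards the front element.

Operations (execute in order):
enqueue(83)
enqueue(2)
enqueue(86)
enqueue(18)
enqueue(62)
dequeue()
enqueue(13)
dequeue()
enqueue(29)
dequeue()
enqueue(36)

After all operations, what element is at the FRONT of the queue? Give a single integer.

enqueue(83): queue = [83]
enqueue(2): queue = [83, 2]
enqueue(86): queue = [83, 2, 86]
enqueue(18): queue = [83, 2, 86, 18]
enqueue(62): queue = [83, 2, 86, 18, 62]
dequeue(): queue = [2, 86, 18, 62]
enqueue(13): queue = [2, 86, 18, 62, 13]
dequeue(): queue = [86, 18, 62, 13]
enqueue(29): queue = [86, 18, 62, 13, 29]
dequeue(): queue = [18, 62, 13, 29]
enqueue(36): queue = [18, 62, 13, 29, 36]

Answer: 18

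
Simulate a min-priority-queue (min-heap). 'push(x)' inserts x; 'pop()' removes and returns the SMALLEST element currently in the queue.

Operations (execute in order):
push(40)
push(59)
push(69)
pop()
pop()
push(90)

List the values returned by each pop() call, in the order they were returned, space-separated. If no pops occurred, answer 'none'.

Answer: 40 59

Derivation:
push(40): heap contents = [40]
push(59): heap contents = [40, 59]
push(69): heap contents = [40, 59, 69]
pop() → 40: heap contents = [59, 69]
pop() → 59: heap contents = [69]
push(90): heap contents = [69, 90]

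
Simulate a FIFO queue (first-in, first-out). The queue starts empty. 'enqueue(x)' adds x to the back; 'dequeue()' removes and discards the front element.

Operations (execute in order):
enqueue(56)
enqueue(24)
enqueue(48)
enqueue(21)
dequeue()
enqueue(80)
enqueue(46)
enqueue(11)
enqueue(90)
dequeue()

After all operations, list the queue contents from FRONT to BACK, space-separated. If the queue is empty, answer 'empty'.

enqueue(56): [56]
enqueue(24): [56, 24]
enqueue(48): [56, 24, 48]
enqueue(21): [56, 24, 48, 21]
dequeue(): [24, 48, 21]
enqueue(80): [24, 48, 21, 80]
enqueue(46): [24, 48, 21, 80, 46]
enqueue(11): [24, 48, 21, 80, 46, 11]
enqueue(90): [24, 48, 21, 80, 46, 11, 90]
dequeue(): [48, 21, 80, 46, 11, 90]

Answer: 48 21 80 46 11 90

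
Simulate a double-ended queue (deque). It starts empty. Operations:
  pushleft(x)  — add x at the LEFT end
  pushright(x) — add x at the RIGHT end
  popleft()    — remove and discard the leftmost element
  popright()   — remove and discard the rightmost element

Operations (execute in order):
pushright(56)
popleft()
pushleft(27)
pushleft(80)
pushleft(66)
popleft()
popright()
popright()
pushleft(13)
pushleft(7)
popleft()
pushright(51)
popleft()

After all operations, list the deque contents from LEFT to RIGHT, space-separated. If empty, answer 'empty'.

Answer: 51

Derivation:
pushright(56): [56]
popleft(): []
pushleft(27): [27]
pushleft(80): [80, 27]
pushleft(66): [66, 80, 27]
popleft(): [80, 27]
popright(): [80]
popright(): []
pushleft(13): [13]
pushleft(7): [7, 13]
popleft(): [13]
pushright(51): [13, 51]
popleft(): [51]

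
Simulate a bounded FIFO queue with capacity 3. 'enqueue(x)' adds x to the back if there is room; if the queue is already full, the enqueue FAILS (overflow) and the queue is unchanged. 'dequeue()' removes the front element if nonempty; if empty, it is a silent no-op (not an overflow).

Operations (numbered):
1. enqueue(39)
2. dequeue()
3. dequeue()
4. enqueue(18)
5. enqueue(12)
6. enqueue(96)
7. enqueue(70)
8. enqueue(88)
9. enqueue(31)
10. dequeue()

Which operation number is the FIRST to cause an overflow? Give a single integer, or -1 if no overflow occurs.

Answer: 7

Derivation:
1. enqueue(39): size=1
2. dequeue(): size=0
3. dequeue(): empty, no-op, size=0
4. enqueue(18): size=1
5. enqueue(12): size=2
6. enqueue(96): size=3
7. enqueue(70): size=3=cap → OVERFLOW (fail)
8. enqueue(88): size=3=cap → OVERFLOW (fail)
9. enqueue(31): size=3=cap → OVERFLOW (fail)
10. dequeue(): size=2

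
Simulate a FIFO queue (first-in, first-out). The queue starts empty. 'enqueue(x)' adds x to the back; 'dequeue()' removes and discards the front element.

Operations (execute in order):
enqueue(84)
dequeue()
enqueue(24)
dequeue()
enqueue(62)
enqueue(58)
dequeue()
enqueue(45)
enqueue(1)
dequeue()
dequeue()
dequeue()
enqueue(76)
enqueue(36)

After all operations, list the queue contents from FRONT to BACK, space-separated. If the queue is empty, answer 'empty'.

enqueue(84): [84]
dequeue(): []
enqueue(24): [24]
dequeue(): []
enqueue(62): [62]
enqueue(58): [62, 58]
dequeue(): [58]
enqueue(45): [58, 45]
enqueue(1): [58, 45, 1]
dequeue(): [45, 1]
dequeue(): [1]
dequeue(): []
enqueue(76): [76]
enqueue(36): [76, 36]

Answer: 76 36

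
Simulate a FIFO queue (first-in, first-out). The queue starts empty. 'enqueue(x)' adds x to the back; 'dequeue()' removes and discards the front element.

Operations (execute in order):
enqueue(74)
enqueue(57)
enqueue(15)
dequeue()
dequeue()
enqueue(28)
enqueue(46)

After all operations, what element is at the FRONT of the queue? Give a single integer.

enqueue(74): queue = [74]
enqueue(57): queue = [74, 57]
enqueue(15): queue = [74, 57, 15]
dequeue(): queue = [57, 15]
dequeue(): queue = [15]
enqueue(28): queue = [15, 28]
enqueue(46): queue = [15, 28, 46]

Answer: 15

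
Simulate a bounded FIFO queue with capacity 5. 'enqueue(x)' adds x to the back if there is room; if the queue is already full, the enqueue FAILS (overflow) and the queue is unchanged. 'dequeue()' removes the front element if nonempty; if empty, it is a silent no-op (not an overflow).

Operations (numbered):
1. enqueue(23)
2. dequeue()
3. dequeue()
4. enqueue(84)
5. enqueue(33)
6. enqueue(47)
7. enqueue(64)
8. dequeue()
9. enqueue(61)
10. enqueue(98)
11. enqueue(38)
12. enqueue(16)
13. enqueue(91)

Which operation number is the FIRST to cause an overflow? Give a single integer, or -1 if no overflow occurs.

Answer: 11

Derivation:
1. enqueue(23): size=1
2. dequeue(): size=0
3. dequeue(): empty, no-op, size=0
4. enqueue(84): size=1
5. enqueue(33): size=2
6. enqueue(47): size=3
7. enqueue(64): size=4
8. dequeue(): size=3
9. enqueue(61): size=4
10. enqueue(98): size=5
11. enqueue(38): size=5=cap → OVERFLOW (fail)
12. enqueue(16): size=5=cap → OVERFLOW (fail)
13. enqueue(91): size=5=cap → OVERFLOW (fail)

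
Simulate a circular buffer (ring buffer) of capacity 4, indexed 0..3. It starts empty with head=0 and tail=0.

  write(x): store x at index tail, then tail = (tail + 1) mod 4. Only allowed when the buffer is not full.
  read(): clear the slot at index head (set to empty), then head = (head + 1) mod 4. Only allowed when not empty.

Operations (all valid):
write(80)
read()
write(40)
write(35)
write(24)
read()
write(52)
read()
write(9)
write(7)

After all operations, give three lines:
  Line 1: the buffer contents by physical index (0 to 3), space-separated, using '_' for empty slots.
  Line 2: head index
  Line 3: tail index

write(80): buf=[80 _ _ _], head=0, tail=1, size=1
read(): buf=[_ _ _ _], head=1, tail=1, size=0
write(40): buf=[_ 40 _ _], head=1, tail=2, size=1
write(35): buf=[_ 40 35 _], head=1, tail=3, size=2
write(24): buf=[_ 40 35 24], head=1, tail=0, size=3
read(): buf=[_ _ 35 24], head=2, tail=0, size=2
write(52): buf=[52 _ 35 24], head=2, tail=1, size=3
read(): buf=[52 _ _ 24], head=3, tail=1, size=2
write(9): buf=[52 9 _ 24], head=3, tail=2, size=3
write(7): buf=[52 9 7 24], head=3, tail=3, size=4

Answer: 52 9 7 24
3
3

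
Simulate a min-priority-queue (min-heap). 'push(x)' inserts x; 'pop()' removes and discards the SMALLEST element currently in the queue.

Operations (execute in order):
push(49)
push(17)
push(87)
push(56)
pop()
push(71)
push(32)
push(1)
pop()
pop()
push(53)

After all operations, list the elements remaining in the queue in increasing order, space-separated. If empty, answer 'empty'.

Answer: 49 53 56 71 87

Derivation:
push(49): heap contents = [49]
push(17): heap contents = [17, 49]
push(87): heap contents = [17, 49, 87]
push(56): heap contents = [17, 49, 56, 87]
pop() → 17: heap contents = [49, 56, 87]
push(71): heap contents = [49, 56, 71, 87]
push(32): heap contents = [32, 49, 56, 71, 87]
push(1): heap contents = [1, 32, 49, 56, 71, 87]
pop() → 1: heap contents = [32, 49, 56, 71, 87]
pop() → 32: heap contents = [49, 56, 71, 87]
push(53): heap contents = [49, 53, 56, 71, 87]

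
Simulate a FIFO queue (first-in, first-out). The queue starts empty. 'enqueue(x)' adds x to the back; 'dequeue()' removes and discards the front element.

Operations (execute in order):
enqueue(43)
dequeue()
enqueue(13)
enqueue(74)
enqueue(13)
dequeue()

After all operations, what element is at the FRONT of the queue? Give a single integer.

enqueue(43): queue = [43]
dequeue(): queue = []
enqueue(13): queue = [13]
enqueue(74): queue = [13, 74]
enqueue(13): queue = [13, 74, 13]
dequeue(): queue = [74, 13]

Answer: 74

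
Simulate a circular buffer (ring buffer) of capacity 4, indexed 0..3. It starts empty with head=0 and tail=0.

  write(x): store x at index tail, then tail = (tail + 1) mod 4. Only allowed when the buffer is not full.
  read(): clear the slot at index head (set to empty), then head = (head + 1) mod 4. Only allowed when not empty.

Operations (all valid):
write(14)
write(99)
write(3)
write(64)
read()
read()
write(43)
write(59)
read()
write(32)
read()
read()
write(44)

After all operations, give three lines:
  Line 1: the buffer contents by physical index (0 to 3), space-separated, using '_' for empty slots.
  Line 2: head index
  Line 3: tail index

Answer: _ 59 32 44
1
0

Derivation:
write(14): buf=[14 _ _ _], head=0, tail=1, size=1
write(99): buf=[14 99 _ _], head=0, tail=2, size=2
write(3): buf=[14 99 3 _], head=0, tail=3, size=3
write(64): buf=[14 99 3 64], head=0, tail=0, size=4
read(): buf=[_ 99 3 64], head=1, tail=0, size=3
read(): buf=[_ _ 3 64], head=2, tail=0, size=2
write(43): buf=[43 _ 3 64], head=2, tail=1, size=3
write(59): buf=[43 59 3 64], head=2, tail=2, size=4
read(): buf=[43 59 _ 64], head=3, tail=2, size=3
write(32): buf=[43 59 32 64], head=3, tail=3, size=4
read(): buf=[43 59 32 _], head=0, tail=3, size=3
read(): buf=[_ 59 32 _], head=1, tail=3, size=2
write(44): buf=[_ 59 32 44], head=1, tail=0, size=3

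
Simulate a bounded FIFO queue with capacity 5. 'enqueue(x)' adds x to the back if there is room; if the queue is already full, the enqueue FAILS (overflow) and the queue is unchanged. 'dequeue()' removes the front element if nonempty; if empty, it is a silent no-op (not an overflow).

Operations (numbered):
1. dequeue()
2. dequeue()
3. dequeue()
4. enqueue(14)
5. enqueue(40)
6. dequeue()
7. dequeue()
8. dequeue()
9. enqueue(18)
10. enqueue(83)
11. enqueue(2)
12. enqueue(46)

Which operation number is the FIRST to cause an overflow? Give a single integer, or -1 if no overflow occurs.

Answer: -1

Derivation:
1. dequeue(): empty, no-op, size=0
2. dequeue(): empty, no-op, size=0
3. dequeue(): empty, no-op, size=0
4. enqueue(14): size=1
5. enqueue(40): size=2
6. dequeue(): size=1
7. dequeue(): size=0
8. dequeue(): empty, no-op, size=0
9. enqueue(18): size=1
10. enqueue(83): size=2
11. enqueue(2): size=3
12. enqueue(46): size=4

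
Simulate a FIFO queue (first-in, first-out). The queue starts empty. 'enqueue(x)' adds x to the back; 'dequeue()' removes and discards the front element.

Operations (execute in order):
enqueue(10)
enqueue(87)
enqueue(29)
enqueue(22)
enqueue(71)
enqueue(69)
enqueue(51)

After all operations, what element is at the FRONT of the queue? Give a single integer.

Answer: 10

Derivation:
enqueue(10): queue = [10]
enqueue(87): queue = [10, 87]
enqueue(29): queue = [10, 87, 29]
enqueue(22): queue = [10, 87, 29, 22]
enqueue(71): queue = [10, 87, 29, 22, 71]
enqueue(69): queue = [10, 87, 29, 22, 71, 69]
enqueue(51): queue = [10, 87, 29, 22, 71, 69, 51]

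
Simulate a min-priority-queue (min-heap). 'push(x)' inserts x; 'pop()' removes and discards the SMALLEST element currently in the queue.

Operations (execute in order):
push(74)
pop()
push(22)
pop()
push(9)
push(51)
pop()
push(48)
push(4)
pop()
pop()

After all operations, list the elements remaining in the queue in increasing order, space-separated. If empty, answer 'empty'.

Answer: 51

Derivation:
push(74): heap contents = [74]
pop() → 74: heap contents = []
push(22): heap contents = [22]
pop() → 22: heap contents = []
push(9): heap contents = [9]
push(51): heap contents = [9, 51]
pop() → 9: heap contents = [51]
push(48): heap contents = [48, 51]
push(4): heap contents = [4, 48, 51]
pop() → 4: heap contents = [48, 51]
pop() → 48: heap contents = [51]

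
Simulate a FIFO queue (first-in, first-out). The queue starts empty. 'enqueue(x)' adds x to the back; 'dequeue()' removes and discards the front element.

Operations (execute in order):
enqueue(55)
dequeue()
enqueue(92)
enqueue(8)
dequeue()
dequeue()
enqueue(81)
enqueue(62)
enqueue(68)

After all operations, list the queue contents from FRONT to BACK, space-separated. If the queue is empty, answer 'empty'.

enqueue(55): [55]
dequeue(): []
enqueue(92): [92]
enqueue(8): [92, 8]
dequeue(): [8]
dequeue(): []
enqueue(81): [81]
enqueue(62): [81, 62]
enqueue(68): [81, 62, 68]

Answer: 81 62 68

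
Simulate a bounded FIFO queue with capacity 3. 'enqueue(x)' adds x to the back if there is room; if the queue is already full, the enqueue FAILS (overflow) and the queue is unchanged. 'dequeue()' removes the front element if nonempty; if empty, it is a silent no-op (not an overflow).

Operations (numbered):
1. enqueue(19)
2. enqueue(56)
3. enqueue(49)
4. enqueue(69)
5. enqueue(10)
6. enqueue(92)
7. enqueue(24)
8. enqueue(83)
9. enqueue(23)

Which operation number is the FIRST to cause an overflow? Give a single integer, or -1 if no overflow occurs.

Answer: 4

Derivation:
1. enqueue(19): size=1
2. enqueue(56): size=2
3. enqueue(49): size=3
4. enqueue(69): size=3=cap → OVERFLOW (fail)
5. enqueue(10): size=3=cap → OVERFLOW (fail)
6. enqueue(92): size=3=cap → OVERFLOW (fail)
7. enqueue(24): size=3=cap → OVERFLOW (fail)
8. enqueue(83): size=3=cap → OVERFLOW (fail)
9. enqueue(23): size=3=cap → OVERFLOW (fail)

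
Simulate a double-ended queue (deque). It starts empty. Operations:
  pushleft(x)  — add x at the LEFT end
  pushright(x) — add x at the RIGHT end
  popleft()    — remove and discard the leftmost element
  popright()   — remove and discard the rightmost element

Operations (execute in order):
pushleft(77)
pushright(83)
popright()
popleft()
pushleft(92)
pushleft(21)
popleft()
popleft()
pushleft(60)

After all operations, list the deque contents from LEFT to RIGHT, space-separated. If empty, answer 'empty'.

pushleft(77): [77]
pushright(83): [77, 83]
popright(): [77]
popleft(): []
pushleft(92): [92]
pushleft(21): [21, 92]
popleft(): [92]
popleft(): []
pushleft(60): [60]

Answer: 60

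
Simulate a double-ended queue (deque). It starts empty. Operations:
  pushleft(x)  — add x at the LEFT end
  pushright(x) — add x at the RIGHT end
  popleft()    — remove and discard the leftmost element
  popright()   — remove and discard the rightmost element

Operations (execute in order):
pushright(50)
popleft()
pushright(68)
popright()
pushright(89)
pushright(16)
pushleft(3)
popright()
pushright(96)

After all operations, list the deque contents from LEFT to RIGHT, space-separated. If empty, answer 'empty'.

pushright(50): [50]
popleft(): []
pushright(68): [68]
popright(): []
pushright(89): [89]
pushright(16): [89, 16]
pushleft(3): [3, 89, 16]
popright(): [3, 89]
pushright(96): [3, 89, 96]

Answer: 3 89 96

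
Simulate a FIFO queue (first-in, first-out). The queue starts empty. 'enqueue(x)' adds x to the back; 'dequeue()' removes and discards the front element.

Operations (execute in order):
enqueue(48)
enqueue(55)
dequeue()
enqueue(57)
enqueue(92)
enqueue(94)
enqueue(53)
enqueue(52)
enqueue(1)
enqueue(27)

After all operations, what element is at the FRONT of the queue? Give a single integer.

enqueue(48): queue = [48]
enqueue(55): queue = [48, 55]
dequeue(): queue = [55]
enqueue(57): queue = [55, 57]
enqueue(92): queue = [55, 57, 92]
enqueue(94): queue = [55, 57, 92, 94]
enqueue(53): queue = [55, 57, 92, 94, 53]
enqueue(52): queue = [55, 57, 92, 94, 53, 52]
enqueue(1): queue = [55, 57, 92, 94, 53, 52, 1]
enqueue(27): queue = [55, 57, 92, 94, 53, 52, 1, 27]

Answer: 55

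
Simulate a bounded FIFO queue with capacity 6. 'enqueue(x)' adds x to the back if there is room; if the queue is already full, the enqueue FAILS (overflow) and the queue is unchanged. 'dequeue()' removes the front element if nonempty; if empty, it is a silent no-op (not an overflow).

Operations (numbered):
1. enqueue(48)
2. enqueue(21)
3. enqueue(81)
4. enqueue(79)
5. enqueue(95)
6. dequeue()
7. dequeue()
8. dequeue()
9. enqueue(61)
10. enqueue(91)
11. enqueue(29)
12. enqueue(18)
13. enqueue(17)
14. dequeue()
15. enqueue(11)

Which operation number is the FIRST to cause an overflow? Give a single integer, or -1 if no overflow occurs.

1. enqueue(48): size=1
2. enqueue(21): size=2
3. enqueue(81): size=3
4. enqueue(79): size=4
5. enqueue(95): size=5
6. dequeue(): size=4
7. dequeue(): size=3
8. dequeue(): size=2
9. enqueue(61): size=3
10. enqueue(91): size=4
11. enqueue(29): size=5
12. enqueue(18): size=6
13. enqueue(17): size=6=cap → OVERFLOW (fail)
14. dequeue(): size=5
15. enqueue(11): size=6

Answer: 13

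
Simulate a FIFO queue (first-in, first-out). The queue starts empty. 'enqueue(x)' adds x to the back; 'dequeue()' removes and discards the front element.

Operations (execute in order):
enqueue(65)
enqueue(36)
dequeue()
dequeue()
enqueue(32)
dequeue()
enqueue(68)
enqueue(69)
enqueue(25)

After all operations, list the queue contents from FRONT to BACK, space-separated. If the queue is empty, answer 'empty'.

enqueue(65): [65]
enqueue(36): [65, 36]
dequeue(): [36]
dequeue(): []
enqueue(32): [32]
dequeue(): []
enqueue(68): [68]
enqueue(69): [68, 69]
enqueue(25): [68, 69, 25]

Answer: 68 69 25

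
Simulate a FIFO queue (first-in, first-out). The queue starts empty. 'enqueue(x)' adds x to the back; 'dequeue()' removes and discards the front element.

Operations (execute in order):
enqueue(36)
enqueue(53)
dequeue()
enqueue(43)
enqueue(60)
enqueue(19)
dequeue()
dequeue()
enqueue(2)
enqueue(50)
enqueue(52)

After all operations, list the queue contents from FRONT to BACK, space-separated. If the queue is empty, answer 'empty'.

Answer: 60 19 2 50 52

Derivation:
enqueue(36): [36]
enqueue(53): [36, 53]
dequeue(): [53]
enqueue(43): [53, 43]
enqueue(60): [53, 43, 60]
enqueue(19): [53, 43, 60, 19]
dequeue(): [43, 60, 19]
dequeue(): [60, 19]
enqueue(2): [60, 19, 2]
enqueue(50): [60, 19, 2, 50]
enqueue(52): [60, 19, 2, 50, 52]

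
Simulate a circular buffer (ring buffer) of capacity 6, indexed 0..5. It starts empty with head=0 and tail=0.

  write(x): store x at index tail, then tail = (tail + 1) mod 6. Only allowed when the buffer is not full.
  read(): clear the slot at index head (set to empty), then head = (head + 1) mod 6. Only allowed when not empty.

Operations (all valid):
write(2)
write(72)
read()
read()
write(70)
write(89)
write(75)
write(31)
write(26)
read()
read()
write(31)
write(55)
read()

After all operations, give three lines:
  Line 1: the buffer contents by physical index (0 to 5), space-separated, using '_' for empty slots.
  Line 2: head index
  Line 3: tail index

write(2): buf=[2 _ _ _ _ _], head=0, tail=1, size=1
write(72): buf=[2 72 _ _ _ _], head=0, tail=2, size=2
read(): buf=[_ 72 _ _ _ _], head=1, tail=2, size=1
read(): buf=[_ _ _ _ _ _], head=2, tail=2, size=0
write(70): buf=[_ _ 70 _ _ _], head=2, tail=3, size=1
write(89): buf=[_ _ 70 89 _ _], head=2, tail=4, size=2
write(75): buf=[_ _ 70 89 75 _], head=2, tail=5, size=3
write(31): buf=[_ _ 70 89 75 31], head=2, tail=0, size=4
write(26): buf=[26 _ 70 89 75 31], head=2, tail=1, size=5
read(): buf=[26 _ _ 89 75 31], head=3, tail=1, size=4
read(): buf=[26 _ _ _ 75 31], head=4, tail=1, size=3
write(31): buf=[26 31 _ _ 75 31], head=4, tail=2, size=4
write(55): buf=[26 31 55 _ 75 31], head=4, tail=3, size=5
read(): buf=[26 31 55 _ _ 31], head=5, tail=3, size=4

Answer: 26 31 55 _ _ 31
5
3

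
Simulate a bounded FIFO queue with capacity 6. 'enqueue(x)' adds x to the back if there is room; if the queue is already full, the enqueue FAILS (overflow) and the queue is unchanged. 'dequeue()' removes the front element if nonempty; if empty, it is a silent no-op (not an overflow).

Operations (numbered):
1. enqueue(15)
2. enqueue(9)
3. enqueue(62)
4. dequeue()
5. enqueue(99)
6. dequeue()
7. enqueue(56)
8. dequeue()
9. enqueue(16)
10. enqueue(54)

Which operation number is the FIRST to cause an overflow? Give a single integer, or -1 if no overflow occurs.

Answer: -1

Derivation:
1. enqueue(15): size=1
2. enqueue(9): size=2
3. enqueue(62): size=3
4. dequeue(): size=2
5. enqueue(99): size=3
6. dequeue(): size=2
7. enqueue(56): size=3
8. dequeue(): size=2
9. enqueue(16): size=3
10. enqueue(54): size=4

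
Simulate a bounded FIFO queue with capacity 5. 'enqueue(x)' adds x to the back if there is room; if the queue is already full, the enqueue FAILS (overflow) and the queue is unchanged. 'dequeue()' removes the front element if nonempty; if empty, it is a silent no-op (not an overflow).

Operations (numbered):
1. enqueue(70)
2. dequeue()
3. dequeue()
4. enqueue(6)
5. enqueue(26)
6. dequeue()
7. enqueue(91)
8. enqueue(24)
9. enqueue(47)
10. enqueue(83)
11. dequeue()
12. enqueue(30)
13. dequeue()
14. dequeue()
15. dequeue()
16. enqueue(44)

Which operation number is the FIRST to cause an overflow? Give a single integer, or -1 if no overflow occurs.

Answer: -1

Derivation:
1. enqueue(70): size=1
2. dequeue(): size=0
3. dequeue(): empty, no-op, size=0
4. enqueue(6): size=1
5. enqueue(26): size=2
6. dequeue(): size=1
7. enqueue(91): size=2
8. enqueue(24): size=3
9. enqueue(47): size=4
10. enqueue(83): size=5
11. dequeue(): size=4
12. enqueue(30): size=5
13. dequeue(): size=4
14. dequeue(): size=3
15. dequeue(): size=2
16. enqueue(44): size=3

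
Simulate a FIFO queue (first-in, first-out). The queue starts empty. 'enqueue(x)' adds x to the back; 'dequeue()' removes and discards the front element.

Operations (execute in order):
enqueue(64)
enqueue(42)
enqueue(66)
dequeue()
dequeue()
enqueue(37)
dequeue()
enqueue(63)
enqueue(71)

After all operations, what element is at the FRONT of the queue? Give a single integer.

Answer: 37

Derivation:
enqueue(64): queue = [64]
enqueue(42): queue = [64, 42]
enqueue(66): queue = [64, 42, 66]
dequeue(): queue = [42, 66]
dequeue(): queue = [66]
enqueue(37): queue = [66, 37]
dequeue(): queue = [37]
enqueue(63): queue = [37, 63]
enqueue(71): queue = [37, 63, 71]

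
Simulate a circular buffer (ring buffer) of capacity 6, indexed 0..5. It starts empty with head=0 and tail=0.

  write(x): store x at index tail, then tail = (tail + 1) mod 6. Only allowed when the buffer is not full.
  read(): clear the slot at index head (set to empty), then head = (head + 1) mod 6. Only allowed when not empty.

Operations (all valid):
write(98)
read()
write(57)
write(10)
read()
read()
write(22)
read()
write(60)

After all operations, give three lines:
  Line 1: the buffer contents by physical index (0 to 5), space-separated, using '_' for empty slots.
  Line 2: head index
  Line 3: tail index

write(98): buf=[98 _ _ _ _ _], head=0, tail=1, size=1
read(): buf=[_ _ _ _ _ _], head=1, tail=1, size=0
write(57): buf=[_ 57 _ _ _ _], head=1, tail=2, size=1
write(10): buf=[_ 57 10 _ _ _], head=1, tail=3, size=2
read(): buf=[_ _ 10 _ _ _], head=2, tail=3, size=1
read(): buf=[_ _ _ _ _ _], head=3, tail=3, size=0
write(22): buf=[_ _ _ 22 _ _], head=3, tail=4, size=1
read(): buf=[_ _ _ _ _ _], head=4, tail=4, size=0
write(60): buf=[_ _ _ _ 60 _], head=4, tail=5, size=1

Answer: _ _ _ _ 60 _
4
5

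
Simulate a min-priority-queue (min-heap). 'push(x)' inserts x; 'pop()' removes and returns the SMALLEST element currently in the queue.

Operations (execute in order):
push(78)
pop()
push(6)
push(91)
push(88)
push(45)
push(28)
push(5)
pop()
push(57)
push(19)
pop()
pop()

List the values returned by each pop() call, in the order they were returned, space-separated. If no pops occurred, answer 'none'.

Answer: 78 5 6 19

Derivation:
push(78): heap contents = [78]
pop() → 78: heap contents = []
push(6): heap contents = [6]
push(91): heap contents = [6, 91]
push(88): heap contents = [6, 88, 91]
push(45): heap contents = [6, 45, 88, 91]
push(28): heap contents = [6, 28, 45, 88, 91]
push(5): heap contents = [5, 6, 28, 45, 88, 91]
pop() → 5: heap contents = [6, 28, 45, 88, 91]
push(57): heap contents = [6, 28, 45, 57, 88, 91]
push(19): heap contents = [6, 19, 28, 45, 57, 88, 91]
pop() → 6: heap contents = [19, 28, 45, 57, 88, 91]
pop() → 19: heap contents = [28, 45, 57, 88, 91]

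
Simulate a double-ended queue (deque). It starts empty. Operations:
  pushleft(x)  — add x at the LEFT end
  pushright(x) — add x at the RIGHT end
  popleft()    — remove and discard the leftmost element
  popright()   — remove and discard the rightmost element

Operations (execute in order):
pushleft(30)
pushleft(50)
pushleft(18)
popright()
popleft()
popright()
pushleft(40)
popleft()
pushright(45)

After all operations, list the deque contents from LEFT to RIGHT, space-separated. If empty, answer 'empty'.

pushleft(30): [30]
pushleft(50): [50, 30]
pushleft(18): [18, 50, 30]
popright(): [18, 50]
popleft(): [50]
popright(): []
pushleft(40): [40]
popleft(): []
pushright(45): [45]

Answer: 45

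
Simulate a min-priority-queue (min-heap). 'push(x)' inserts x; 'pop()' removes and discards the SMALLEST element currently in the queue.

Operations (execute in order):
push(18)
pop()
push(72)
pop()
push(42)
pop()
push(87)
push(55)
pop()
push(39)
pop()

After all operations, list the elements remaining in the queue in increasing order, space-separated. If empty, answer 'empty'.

Answer: 87

Derivation:
push(18): heap contents = [18]
pop() → 18: heap contents = []
push(72): heap contents = [72]
pop() → 72: heap contents = []
push(42): heap contents = [42]
pop() → 42: heap contents = []
push(87): heap contents = [87]
push(55): heap contents = [55, 87]
pop() → 55: heap contents = [87]
push(39): heap contents = [39, 87]
pop() → 39: heap contents = [87]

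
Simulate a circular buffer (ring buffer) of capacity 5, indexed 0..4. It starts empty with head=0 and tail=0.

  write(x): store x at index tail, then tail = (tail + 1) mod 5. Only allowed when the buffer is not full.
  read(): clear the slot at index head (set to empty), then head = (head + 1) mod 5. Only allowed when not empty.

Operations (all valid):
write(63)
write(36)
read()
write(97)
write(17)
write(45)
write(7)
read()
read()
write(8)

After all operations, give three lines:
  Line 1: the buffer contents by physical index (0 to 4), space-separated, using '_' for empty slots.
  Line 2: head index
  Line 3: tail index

write(63): buf=[63 _ _ _ _], head=0, tail=1, size=1
write(36): buf=[63 36 _ _ _], head=0, tail=2, size=2
read(): buf=[_ 36 _ _ _], head=1, tail=2, size=1
write(97): buf=[_ 36 97 _ _], head=1, tail=3, size=2
write(17): buf=[_ 36 97 17 _], head=1, tail=4, size=3
write(45): buf=[_ 36 97 17 45], head=1, tail=0, size=4
write(7): buf=[7 36 97 17 45], head=1, tail=1, size=5
read(): buf=[7 _ 97 17 45], head=2, tail=1, size=4
read(): buf=[7 _ _ 17 45], head=3, tail=1, size=3
write(8): buf=[7 8 _ 17 45], head=3, tail=2, size=4

Answer: 7 8 _ 17 45
3
2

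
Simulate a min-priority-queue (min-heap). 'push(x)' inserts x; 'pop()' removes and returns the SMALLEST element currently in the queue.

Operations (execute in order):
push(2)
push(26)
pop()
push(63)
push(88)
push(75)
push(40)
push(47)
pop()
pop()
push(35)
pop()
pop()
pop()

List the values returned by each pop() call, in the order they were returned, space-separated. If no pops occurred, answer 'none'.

Answer: 2 26 40 35 47 63

Derivation:
push(2): heap contents = [2]
push(26): heap contents = [2, 26]
pop() → 2: heap contents = [26]
push(63): heap contents = [26, 63]
push(88): heap contents = [26, 63, 88]
push(75): heap contents = [26, 63, 75, 88]
push(40): heap contents = [26, 40, 63, 75, 88]
push(47): heap contents = [26, 40, 47, 63, 75, 88]
pop() → 26: heap contents = [40, 47, 63, 75, 88]
pop() → 40: heap contents = [47, 63, 75, 88]
push(35): heap contents = [35, 47, 63, 75, 88]
pop() → 35: heap contents = [47, 63, 75, 88]
pop() → 47: heap contents = [63, 75, 88]
pop() → 63: heap contents = [75, 88]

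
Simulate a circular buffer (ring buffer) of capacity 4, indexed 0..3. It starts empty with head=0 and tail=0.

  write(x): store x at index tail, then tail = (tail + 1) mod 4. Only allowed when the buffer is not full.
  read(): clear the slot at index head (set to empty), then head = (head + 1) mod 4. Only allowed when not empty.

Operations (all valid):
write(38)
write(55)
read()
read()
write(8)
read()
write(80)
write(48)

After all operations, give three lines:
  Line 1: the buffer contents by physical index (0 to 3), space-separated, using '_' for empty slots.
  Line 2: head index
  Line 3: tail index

write(38): buf=[38 _ _ _], head=0, tail=1, size=1
write(55): buf=[38 55 _ _], head=0, tail=2, size=2
read(): buf=[_ 55 _ _], head=1, tail=2, size=1
read(): buf=[_ _ _ _], head=2, tail=2, size=0
write(8): buf=[_ _ 8 _], head=2, tail=3, size=1
read(): buf=[_ _ _ _], head=3, tail=3, size=0
write(80): buf=[_ _ _ 80], head=3, tail=0, size=1
write(48): buf=[48 _ _ 80], head=3, tail=1, size=2

Answer: 48 _ _ 80
3
1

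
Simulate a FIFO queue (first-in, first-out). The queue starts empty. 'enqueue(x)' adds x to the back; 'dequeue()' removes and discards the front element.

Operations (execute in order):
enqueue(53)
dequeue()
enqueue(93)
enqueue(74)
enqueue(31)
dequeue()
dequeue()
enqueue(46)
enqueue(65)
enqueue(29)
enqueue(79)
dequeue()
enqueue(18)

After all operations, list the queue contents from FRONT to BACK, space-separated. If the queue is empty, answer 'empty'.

enqueue(53): [53]
dequeue(): []
enqueue(93): [93]
enqueue(74): [93, 74]
enqueue(31): [93, 74, 31]
dequeue(): [74, 31]
dequeue(): [31]
enqueue(46): [31, 46]
enqueue(65): [31, 46, 65]
enqueue(29): [31, 46, 65, 29]
enqueue(79): [31, 46, 65, 29, 79]
dequeue(): [46, 65, 29, 79]
enqueue(18): [46, 65, 29, 79, 18]

Answer: 46 65 29 79 18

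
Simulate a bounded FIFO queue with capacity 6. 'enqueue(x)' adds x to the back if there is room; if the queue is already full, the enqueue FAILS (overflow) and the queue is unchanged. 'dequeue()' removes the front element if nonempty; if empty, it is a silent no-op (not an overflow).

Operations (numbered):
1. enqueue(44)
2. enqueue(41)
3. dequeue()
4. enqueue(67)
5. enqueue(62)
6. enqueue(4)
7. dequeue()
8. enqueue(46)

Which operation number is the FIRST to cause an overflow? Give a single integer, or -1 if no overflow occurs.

1. enqueue(44): size=1
2. enqueue(41): size=2
3. dequeue(): size=1
4. enqueue(67): size=2
5. enqueue(62): size=3
6. enqueue(4): size=4
7. dequeue(): size=3
8. enqueue(46): size=4

Answer: -1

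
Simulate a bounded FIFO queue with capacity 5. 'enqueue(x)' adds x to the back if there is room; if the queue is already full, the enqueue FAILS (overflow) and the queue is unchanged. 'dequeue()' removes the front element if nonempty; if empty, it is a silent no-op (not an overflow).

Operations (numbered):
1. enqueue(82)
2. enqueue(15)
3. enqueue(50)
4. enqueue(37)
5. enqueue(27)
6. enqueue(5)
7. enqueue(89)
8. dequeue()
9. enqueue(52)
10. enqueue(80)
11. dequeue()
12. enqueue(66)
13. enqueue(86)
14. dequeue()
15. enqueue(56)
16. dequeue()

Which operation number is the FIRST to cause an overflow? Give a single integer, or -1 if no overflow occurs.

1. enqueue(82): size=1
2. enqueue(15): size=2
3. enqueue(50): size=3
4. enqueue(37): size=4
5. enqueue(27): size=5
6. enqueue(5): size=5=cap → OVERFLOW (fail)
7. enqueue(89): size=5=cap → OVERFLOW (fail)
8. dequeue(): size=4
9. enqueue(52): size=5
10. enqueue(80): size=5=cap → OVERFLOW (fail)
11. dequeue(): size=4
12. enqueue(66): size=5
13. enqueue(86): size=5=cap → OVERFLOW (fail)
14. dequeue(): size=4
15. enqueue(56): size=5
16. dequeue(): size=4

Answer: 6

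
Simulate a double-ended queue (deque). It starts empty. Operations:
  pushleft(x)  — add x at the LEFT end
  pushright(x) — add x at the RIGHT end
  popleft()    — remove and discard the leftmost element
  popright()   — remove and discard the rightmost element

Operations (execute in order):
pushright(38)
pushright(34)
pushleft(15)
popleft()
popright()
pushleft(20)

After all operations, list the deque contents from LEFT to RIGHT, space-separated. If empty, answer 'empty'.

Answer: 20 38

Derivation:
pushright(38): [38]
pushright(34): [38, 34]
pushleft(15): [15, 38, 34]
popleft(): [38, 34]
popright(): [38]
pushleft(20): [20, 38]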